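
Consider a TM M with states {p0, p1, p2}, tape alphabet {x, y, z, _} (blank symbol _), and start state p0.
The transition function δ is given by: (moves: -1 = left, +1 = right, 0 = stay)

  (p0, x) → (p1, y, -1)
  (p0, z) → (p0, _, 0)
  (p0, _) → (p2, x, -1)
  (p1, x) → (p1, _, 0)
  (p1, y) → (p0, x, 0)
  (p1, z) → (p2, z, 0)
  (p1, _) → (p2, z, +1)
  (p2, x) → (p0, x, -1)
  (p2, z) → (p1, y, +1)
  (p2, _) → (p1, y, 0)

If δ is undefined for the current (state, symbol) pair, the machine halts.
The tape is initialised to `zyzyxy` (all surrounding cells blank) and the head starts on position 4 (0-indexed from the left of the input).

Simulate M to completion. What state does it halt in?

p2

p0 | _zyzy[x]y   read x → write y, move -1, go to p1
p1 | _zyz[y]yy   read y → write x, move 0, go to p0
p0 | _zyz[x]yy   read x → write y, move -1, go to p1
p1 | _zy[z]yyy   read z → write z, move 0, go to p2
p2 | _zy[z]yyy   read z → write y, move +1, go to p1
p1 | _zyy[y]yy   read y → write x, move 0, go to p0
p0 | _zyy[x]yy   read x → write y, move -1, go to p1
p1 | _zy[y]yyy   read y → write x, move 0, go to p0
p0 | _zy[x]yyy   read x → write y, move -1, go to p1
p1 | _z[y]yyyy   read y → write x, move 0, go to p0
p0 | _z[x]yyyy   read x → write y, move -1, go to p1
p1 | _[z]yyyyy   read z → write z, move 0, go to p2
p2 | _[z]yyyyy   read z → write y, move +1, go to p1
p1 | _y[y]yyyy   read y → write x, move 0, go to p0
p0 | _y[x]yyyy   read x → write y, move -1, go to p1
p1 | _[y]yyyyy   read y → write x, move 0, go to p0
p0 | _[x]yyyyy   read x → write y, move -1, go to p1
p1 | [_]yyyyyy   read _ → write z, move +1, go to p2
p2 | z[y]yyyyy
No transition is defined for (p2, y); M halts in state p2.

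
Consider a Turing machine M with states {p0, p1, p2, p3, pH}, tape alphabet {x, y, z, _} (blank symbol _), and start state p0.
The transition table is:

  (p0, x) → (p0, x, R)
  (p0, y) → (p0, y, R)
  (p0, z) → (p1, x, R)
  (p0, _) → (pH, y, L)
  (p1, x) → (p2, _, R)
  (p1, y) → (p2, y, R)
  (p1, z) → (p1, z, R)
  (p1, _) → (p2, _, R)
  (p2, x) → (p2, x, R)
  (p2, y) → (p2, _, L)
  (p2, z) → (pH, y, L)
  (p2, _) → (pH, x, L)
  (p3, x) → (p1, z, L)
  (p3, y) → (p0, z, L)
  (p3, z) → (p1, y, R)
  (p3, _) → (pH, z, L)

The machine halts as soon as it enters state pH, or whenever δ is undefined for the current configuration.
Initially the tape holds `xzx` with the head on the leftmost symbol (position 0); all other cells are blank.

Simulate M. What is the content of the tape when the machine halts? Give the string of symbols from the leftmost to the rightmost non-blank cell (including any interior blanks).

xx_x

state=p0 head=0 tape=[x]zx_   (p0,x)→(p0,x,R)
state=p0 head=1 tape=x[z]x_   (p0,z)→(p1,x,R)
state=p1 head=2 tape=xx[x]_   (p1,x)→(p2,_,R)
state=p2 head=3 tape=xx_[_]   (p2,_)→(pH,x,L)
state=pH head=2 tape=xx[_]x
The non-blank tape span at halt is xx_x.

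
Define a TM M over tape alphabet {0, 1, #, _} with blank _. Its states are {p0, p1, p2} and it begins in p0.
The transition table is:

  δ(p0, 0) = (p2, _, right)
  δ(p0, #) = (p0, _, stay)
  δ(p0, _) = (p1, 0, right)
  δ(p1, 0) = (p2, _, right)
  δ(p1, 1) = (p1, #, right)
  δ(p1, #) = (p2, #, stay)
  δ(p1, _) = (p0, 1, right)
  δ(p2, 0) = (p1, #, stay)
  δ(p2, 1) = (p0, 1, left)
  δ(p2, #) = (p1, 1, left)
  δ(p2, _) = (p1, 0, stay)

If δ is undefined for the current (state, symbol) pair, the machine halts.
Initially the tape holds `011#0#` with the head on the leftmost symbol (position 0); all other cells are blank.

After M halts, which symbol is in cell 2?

#

p0 | [0]11#0#   read 0 → write _, move right, go to p2
p2 | _[1]1#0#   read 1 → write 1, move left, go to p0
p0 | [_]11#0#   read _ → write 0, move right, go to p1
p1 | 0[1]1#0#   read 1 → write #, move right, go to p1
p1 | 0#[1]#0#   read 1 → write #, move right, go to p1
p1 | 0##[#]0#   read # → write #, move stay, go to p2
p2 | 0##[#]0#   read # → write 1, move left, go to p1
p1 | 0#[#]10#   read # → write #, move stay, go to p2
p2 | 0#[#]10#   read # → write 1, move left, go to p1
p1 | 0[#]110#   read # → write #, move stay, go to p2
p2 | 0[#]110#   read # → write 1, move left, go to p1
p1 | [0]1110#   read 0 → write _, move right, go to p2
p2 | _[1]110#   read 1 → write 1, move left, go to p0
p0 | [_]1110#   read _ → write 0, move right, go to p1
p1 | 0[1]110#   read 1 → write #, move right, go to p1
p1 | 0#[1]10#   read 1 → write #, move right, go to p1
p1 | 0##[1]0#   read 1 → write #, move right, go to p1
p1 | 0###[0]#   read 0 → write _, move right, go to p2
p2 | 0###_[#]   read # → write 1, move left, go to p1
p1 | 0###[_]1   read _ → write 1, move right, go to p0
p0 | 0###1[1]
Cell 2 holds # when M halts.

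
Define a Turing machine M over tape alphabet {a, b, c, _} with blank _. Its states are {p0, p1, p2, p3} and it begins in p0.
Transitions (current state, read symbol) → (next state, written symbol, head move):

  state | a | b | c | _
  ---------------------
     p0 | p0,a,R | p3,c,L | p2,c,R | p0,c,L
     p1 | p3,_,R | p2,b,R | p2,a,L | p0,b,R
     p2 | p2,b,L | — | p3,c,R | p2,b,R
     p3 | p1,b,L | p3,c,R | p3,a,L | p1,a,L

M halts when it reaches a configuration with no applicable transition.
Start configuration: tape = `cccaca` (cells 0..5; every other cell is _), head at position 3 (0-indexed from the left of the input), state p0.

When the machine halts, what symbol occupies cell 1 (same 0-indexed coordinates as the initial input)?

state=p0 head=3 tape=_ccc[a]ca_   (p0,a)→(p0,a,R)
state=p0 head=4 tape=_ccca[c]a_   (p0,c)→(p2,c,R)
state=p2 head=5 tape=_cccac[a]_   (p2,a)→(p2,b,L)
state=p2 head=4 tape=_ccca[c]b_   (p2,c)→(p3,c,R)
state=p3 head=5 tape=_cccac[b]_   (p3,b)→(p3,c,R)
state=p3 head=6 tape=_cccacc[_]   (p3,_)→(p1,a,L)
state=p1 head=5 tape=_cccac[c]a   (p1,c)→(p2,a,L)
state=p2 head=4 tape=_ccca[c]aa   (p2,c)→(p3,c,R)
state=p3 head=5 tape=_cccac[a]a   (p3,a)→(p1,b,L)
state=p1 head=4 tape=_ccca[c]ba   (p1,c)→(p2,a,L)
state=p2 head=3 tape=_ccc[a]aba   (p2,a)→(p2,b,L)
state=p2 head=2 tape=_cc[c]baba   (p2,c)→(p3,c,R)
state=p3 head=3 tape=_ccc[b]aba   (p3,b)→(p3,c,R)
state=p3 head=4 tape=_cccc[a]ba   (p3,a)→(p1,b,L)
state=p1 head=3 tape=_ccc[c]bba   (p1,c)→(p2,a,L)
state=p2 head=2 tape=_cc[c]abba   (p2,c)→(p3,c,R)
state=p3 head=3 tape=_ccc[a]bba   (p3,a)→(p1,b,L)
state=p1 head=2 tape=_cc[c]bbba   (p1,c)→(p2,a,L)
state=p2 head=1 tape=_c[c]abbba   (p2,c)→(p3,c,R)
state=p3 head=2 tape=_cc[a]bbba   (p3,a)→(p1,b,L)
state=p1 head=1 tape=_c[c]bbbba   (p1,c)→(p2,a,L)
state=p2 head=0 tape=_[c]abbbba   (p2,c)→(p3,c,R)
state=p3 head=1 tape=_c[a]bbbba   (p3,a)→(p1,b,L)
state=p1 head=0 tape=_[c]bbbbba   (p1,c)→(p2,a,L)
state=p2 head=-1 tape=[_]abbbbba   (p2,_)→(p2,b,R)
state=p2 head=0 tape=b[a]bbbbba   (p2,a)→(p2,b,L)
state=p2 head=-1 tape=[b]bbbbbba
Cell 1 holds b when M halts.

b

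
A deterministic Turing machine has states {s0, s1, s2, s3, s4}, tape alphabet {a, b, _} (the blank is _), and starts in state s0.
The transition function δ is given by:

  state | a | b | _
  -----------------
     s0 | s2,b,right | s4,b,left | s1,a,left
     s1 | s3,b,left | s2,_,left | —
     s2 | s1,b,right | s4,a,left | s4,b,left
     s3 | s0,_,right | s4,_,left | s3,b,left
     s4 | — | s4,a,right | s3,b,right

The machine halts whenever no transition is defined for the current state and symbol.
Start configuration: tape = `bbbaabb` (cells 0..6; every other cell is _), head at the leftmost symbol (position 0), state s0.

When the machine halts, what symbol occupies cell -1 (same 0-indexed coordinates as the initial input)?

a

state=s0 head=0 tape=_[b]bbaabb   (s0,b)→(s4,b,left)
state=s4 head=-1 tape=[_]bbbaabb   (s4,_)→(s3,b,right)
state=s3 head=0 tape=b[b]bbaabb   (s3,b)→(s4,_,left)
state=s4 head=-1 tape=[b]_bbaabb   (s4,b)→(s4,a,right)
state=s4 head=0 tape=a[_]bbaabb   (s4,_)→(s3,b,right)
state=s3 head=1 tape=ab[b]baabb   (s3,b)→(s4,_,left)
state=s4 head=0 tape=a[b]_baabb   (s4,b)→(s4,a,right)
state=s4 head=1 tape=aa[_]baabb   (s4,_)→(s3,b,right)
state=s3 head=2 tape=aab[b]aabb   (s3,b)→(s4,_,left)
state=s4 head=1 tape=aa[b]_aabb   (s4,b)→(s4,a,right)
state=s4 head=2 tape=aaa[_]aabb   (s4,_)→(s3,b,right)
state=s3 head=3 tape=aaab[a]abb   (s3,a)→(s0,_,right)
state=s0 head=4 tape=aaab_[a]bb   (s0,a)→(s2,b,right)
state=s2 head=5 tape=aaab_b[b]b   (s2,b)→(s4,a,left)
state=s4 head=4 tape=aaab_[b]ab   (s4,b)→(s4,a,right)
state=s4 head=5 tape=aaab_a[a]b
Cell -1 holds a when M halts.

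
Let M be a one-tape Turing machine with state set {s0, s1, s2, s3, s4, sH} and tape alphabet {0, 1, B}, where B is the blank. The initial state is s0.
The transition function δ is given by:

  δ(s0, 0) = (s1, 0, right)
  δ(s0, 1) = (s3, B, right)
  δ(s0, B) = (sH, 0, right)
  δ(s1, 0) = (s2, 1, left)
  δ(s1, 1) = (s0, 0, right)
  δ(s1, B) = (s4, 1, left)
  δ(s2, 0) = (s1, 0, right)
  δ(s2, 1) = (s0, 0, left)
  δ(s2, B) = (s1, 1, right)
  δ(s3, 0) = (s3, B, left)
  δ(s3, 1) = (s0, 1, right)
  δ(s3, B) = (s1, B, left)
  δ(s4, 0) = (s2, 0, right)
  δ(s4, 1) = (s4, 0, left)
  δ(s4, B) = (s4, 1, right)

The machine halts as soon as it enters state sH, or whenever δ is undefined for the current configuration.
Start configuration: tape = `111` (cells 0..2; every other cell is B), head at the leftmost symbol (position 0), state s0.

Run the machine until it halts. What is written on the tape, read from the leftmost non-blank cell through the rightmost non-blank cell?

s0 | [1]11BB   read 1 → write B, move right, go to s3
s3 | B[1]1BB   read 1 → write 1, move right, go to s0
s0 | B1[1]BB   read 1 → write B, move right, go to s3
s3 | B1B[B]B   read B → write B, move left, go to s1
s1 | B1[B]BB   read B → write 1, move left, go to s4
s4 | B[1]1BB   read 1 → write 0, move left, go to s4
s4 | [B]01BB   read B → write 1, move right, go to s4
s4 | 1[0]1BB   read 0 → write 0, move right, go to s2
s2 | 10[1]BB   read 1 → write 0, move left, go to s0
s0 | 1[0]0BB   read 0 → write 0, move right, go to s1
s1 | 10[0]BB   read 0 → write 1, move left, go to s2
s2 | 1[0]1BB   read 0 → write 0, move right, go to s1
s1 | 10[1]BB   read 1 → write 0, move right, go to s0
s0 | 100[B]B   read B → write 0, move right, go to sH
sH | 1000[B]
The non-blank tape span at halt is 1000.

1000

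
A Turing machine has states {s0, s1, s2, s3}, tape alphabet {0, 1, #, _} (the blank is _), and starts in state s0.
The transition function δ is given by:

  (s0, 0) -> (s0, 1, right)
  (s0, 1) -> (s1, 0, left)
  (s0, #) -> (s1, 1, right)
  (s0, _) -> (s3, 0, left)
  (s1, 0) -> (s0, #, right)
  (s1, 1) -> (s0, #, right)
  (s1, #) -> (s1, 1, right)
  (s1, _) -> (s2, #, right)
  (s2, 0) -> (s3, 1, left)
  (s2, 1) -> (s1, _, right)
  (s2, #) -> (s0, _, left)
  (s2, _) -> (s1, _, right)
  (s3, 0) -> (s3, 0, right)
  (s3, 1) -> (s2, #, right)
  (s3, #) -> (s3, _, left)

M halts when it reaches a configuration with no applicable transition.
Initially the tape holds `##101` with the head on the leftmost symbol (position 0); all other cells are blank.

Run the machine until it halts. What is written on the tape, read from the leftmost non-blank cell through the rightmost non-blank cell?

1#_#__0

s0 | [#]#101__   read # → write 1, move right, go to s1
s1 | 1[#]101__   read # → write 1, move right, go to s1
s1 | 11[1]01__   read 1 → write #, move right, go to s0
s0 | 11#[0]1__   read 0 → write 1, move right, go to s0
s0 | 11#1[1]__   read 1 → write 0, move left, go to s1
s1 | 11#[1]0__   read 1 → write #, move right, go to s0
s0 | 11##[0]__   read 0 → write 1, move right, go to s0
s0 | 11##1[_]_   read _ → write 0, move left, go to s3
s3 | 11##[1]0_   read 1 → write #, move right, go to s2
s2 | 11###[0]_   read 0 → write 1, move left, go to s3
s3 | 11##[#]1_   read # → write _, move left, go to s3
s3 | 11#[#]_1_   read # → write _, move left, go to s3
s3 | 11[#]__1_   read # → write _, move left, go to s3
s3 | 1[1]___1_   read 1 → write #, move right, go to s2
s2 | 1#[_]__1_   read _ → write _, move right, go to s1
s1 | 1#_[_]_1_   read _ → write #, move right, go to s2
s2 | 1#_#[_]1_   read _ → write _, move right, go to s1
s1 | 1#_#_[1]_   read 1 → write #, move right, go to s0
s0 | 1#_#_#[_]   read _ → write 0, move left, go to s3
s3 | 1#_#_[#]0   read # → write _, move left, go to s3
s3 | 1#_#[_]_0
The non-blank tape span at halt is 1#_#__0.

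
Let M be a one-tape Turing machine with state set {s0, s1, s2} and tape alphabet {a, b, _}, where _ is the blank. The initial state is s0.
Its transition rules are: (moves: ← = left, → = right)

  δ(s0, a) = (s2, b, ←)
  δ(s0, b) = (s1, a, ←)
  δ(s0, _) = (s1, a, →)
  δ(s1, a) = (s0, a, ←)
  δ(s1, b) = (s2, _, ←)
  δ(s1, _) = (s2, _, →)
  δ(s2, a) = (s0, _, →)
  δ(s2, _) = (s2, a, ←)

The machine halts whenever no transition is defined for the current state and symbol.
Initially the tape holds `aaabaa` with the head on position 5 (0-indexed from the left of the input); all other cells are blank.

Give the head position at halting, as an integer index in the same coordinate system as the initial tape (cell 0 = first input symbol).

state=s0 head=5 tape=aaaba[a]___   (s0,a)→(s2,b,←)
state=s2 head=4 tape=aaab[a]b___   (s2,a)→(s0,_,→)
state=s0 head=5 tape=aaab_[b]___   (s0,b)→(s1,a,←)
state=s1 head=4 tape=aaab[_]a___   (s1,_)→(s2,_,→)
state=s2 head=5 tape=aaab_[a]___   (s2,a)→(s0,_,→)
state=s0 head=6 tape=aaab__[_]__   (s0,_)→(s1,a,→)
state=s1 head=7 tape=aaab__a[_]_   (s1,_)→(s2,_,→)
state=s2 head=8 tape=aaab__a_[_]   (s2,_)→(s2,a,←)
state=s2 head=7 tape=aaab__a[_]a   (s2,_)→(s2,a,←)
state=s2 head=6 tape=aaab__[a]aa   (s2,a)→(s0,_,→)
state=s0 head=7 tape=aaab___[a]a   (s0,a)→(s2,b,←)
state=s2 head=6 tape=aaab__[_]ba   (s2,_)→(s2,a,←)
state=s2 head=5 tape=aaab_[_]aba   (s2,_)→(s2,a,←)
state=s2 head=4 tape=aaab[_]aaba   (s2,_)→(s2,a,←)
state=s2 head=3 tape=aaa[b]aaaba
At halt the head is at cell 3.

3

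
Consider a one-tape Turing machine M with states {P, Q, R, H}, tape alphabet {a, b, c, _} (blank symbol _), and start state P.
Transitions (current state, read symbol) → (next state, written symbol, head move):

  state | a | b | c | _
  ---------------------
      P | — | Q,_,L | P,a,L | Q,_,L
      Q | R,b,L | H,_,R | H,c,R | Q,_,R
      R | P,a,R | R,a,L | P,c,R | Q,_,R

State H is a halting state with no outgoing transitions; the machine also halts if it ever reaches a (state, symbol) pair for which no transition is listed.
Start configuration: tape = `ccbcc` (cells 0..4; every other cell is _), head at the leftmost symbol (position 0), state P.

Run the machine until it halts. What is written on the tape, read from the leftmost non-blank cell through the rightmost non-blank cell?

P | __[c]cbcc   read c → write a, move L, go to P
P | _[_]acbcc   read _ → write _, move L, go to Q
Q | [_]_acbcc   read _ → write _, move R, go to Q
Q | _[_]acbcc   read _ → write _, move R, go to Q
Q | __[a]cbcc   read a → write b, move L, go to R
R | _[_]bcbcc   read _ → write _, move R, go to Q
Q | __[b]cbcc   read b → write _, move R, go to H
H | ___[c]bcc
The non-blank tape span at halt is cbcc.

cbcc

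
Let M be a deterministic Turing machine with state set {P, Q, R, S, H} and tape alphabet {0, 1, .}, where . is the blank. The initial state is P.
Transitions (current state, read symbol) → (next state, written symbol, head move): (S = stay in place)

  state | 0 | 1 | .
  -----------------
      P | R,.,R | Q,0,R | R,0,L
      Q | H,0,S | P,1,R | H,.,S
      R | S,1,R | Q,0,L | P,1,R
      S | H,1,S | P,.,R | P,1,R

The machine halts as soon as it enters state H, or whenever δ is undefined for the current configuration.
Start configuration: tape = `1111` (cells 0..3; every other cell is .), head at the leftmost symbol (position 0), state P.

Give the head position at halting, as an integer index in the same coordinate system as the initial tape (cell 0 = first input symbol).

P | [1]111.   read 1 → write 0, move R, go to Q
Q | 0[1]11.   read 1 → write 1, move R, go to P
P | 01[1]1.   read 1 → write 0, move R, go to Q
Q | 010[1].   read 1 → write 1, move R, go to P
P | 0101[.]   read . → write 0, move L, go to R
R | 010[1]0   read 1 → write 0, move L, go to Q
Q | 01[0]00   read 0 → write 0, move S, go to H
H | 01[0]00
At halt the head is at cell 2.

2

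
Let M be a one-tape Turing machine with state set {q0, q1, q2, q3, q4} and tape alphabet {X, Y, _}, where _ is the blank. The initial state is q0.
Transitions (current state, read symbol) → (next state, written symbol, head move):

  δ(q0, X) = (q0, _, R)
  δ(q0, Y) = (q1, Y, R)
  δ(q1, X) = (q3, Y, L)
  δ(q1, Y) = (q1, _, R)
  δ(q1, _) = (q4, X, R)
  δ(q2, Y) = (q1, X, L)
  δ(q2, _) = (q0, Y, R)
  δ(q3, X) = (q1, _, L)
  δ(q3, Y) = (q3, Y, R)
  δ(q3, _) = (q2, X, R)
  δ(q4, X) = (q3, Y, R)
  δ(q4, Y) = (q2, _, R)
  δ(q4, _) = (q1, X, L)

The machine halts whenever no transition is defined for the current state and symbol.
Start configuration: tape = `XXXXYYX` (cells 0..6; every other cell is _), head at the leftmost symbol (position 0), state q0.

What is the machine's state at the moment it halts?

q0

q0 | [X]XXXYYX____   read X → write _, move R, go to q0
q0 | _[X]XXYYX____   read X → write _, move R, go to q0
q0 | __[X]XYYX____   read X → write _, move R, go to q0
q0 | ___[X]YYX____   read X → write _, move R, go to q0
q0 | ____[Y]YX____   read Y → write Y, move R, go to q1
q1 | ____Y[Y]X____   read Y → write _, move R, go to q1
q1 | ____Y_[X]____   read X → write Y, move L, go to q3
q3 | ____Y[_]Y____   read _ → write X, move R, go to q2
q2 | ____YX[Y]____   read Y → write X, move L, go to q1
q1 | ____Y[X]X____   read X → write Y, move L, go to q3
q3 | ____[Y]YX____   read Y → write Y, move R, go to q3
q3 | ____Y[Y]X____   read Y → write Y, move R, go to q3
q3 | ____YY[X]____   read X → write _, move L, go to q1
q1 | ____Y[Y]_____   read Y → write _, move R, go to q1
q1 | ____Y_[_]____   read _ → write X, move R, go to q4
q4 | ____Y_X[_]___   read _ → write X, move L, go to q1
q1 | ____Y_[X]X___   read X → write Y, move L, go to q3
q3 | ____Y[_]YX___   read _ → write X, move R, go to q2
q2 | ____YX[Y]X___   read Y → write X, move L, go to q1
q1 | ____Y[X]XX___   read X → write Y, move L, go to q3
q3 | ____[Y]YXX___   read Y → write Y, move R, go to q3
q3 | ____Y[Y]XX___   read Y → write Y, move R, go to q3
q3 | ____YY[X]X___   read X → write _, move L, go to q1
q1 | ____Y[Y]_X___   read Y → write _, move R, go to q1
q1 | ____Y_[_]X___   read _ → write X, move R, go to q4
q4 | ____Y_X[X]___   read X → write Y, move R, go to q3
q3 | ____Y_XY[_]__   read _ → write X, move R, go to q2
q2 | ____Y_XYX[_]_   read _ → write Y, move R, go to q0
q0 | ____Y_XYXY[_]
No transition is defined for (q0, _); M halts in state q0.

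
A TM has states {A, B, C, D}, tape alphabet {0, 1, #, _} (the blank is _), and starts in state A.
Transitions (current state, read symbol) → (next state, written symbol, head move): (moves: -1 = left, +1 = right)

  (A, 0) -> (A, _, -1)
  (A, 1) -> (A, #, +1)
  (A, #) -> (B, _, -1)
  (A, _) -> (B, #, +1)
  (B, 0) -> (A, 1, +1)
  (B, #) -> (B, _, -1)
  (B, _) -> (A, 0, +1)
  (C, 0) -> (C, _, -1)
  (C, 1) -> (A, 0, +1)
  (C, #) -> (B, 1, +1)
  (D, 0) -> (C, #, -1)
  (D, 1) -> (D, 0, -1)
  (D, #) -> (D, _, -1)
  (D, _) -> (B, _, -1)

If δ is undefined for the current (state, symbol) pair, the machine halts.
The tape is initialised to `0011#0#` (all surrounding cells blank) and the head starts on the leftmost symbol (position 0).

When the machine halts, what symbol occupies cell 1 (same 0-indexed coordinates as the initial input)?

state=A head=0 tape=__[0]011#0#   (A,0)→(A,_,-1)
state=A head=-1 tape=_[_]_011#0#   (A,_)→(B,#,+1)
state=B head=0 tape=_#[_]011#0#   (B,_)→(A,0,+1)
state=A head=1 tape=_#0[0]11#0#   (A,0)→(A,_,-1)
state=A head=0 tape=_#[0]_11#0#   (A,0)→(A,_,-1)
state=A head=-1 tape=_[#]__11#0#   (A,#)→(B,_,-1)
state=B head=-2 tape=[_]___11#0#   (B,_)→(A,0,+1)
state=A head=-1 tape=0[_]__11#0#   (A,_)→(B,#,+1)
state=B head=0 tape=0#[_]_11#0#   (B,_)→(A,0,+1)
state=A head=1 tape=0#0[_]11#0#   (A,_)→(B,#,+1)
state=B head=2 tape=0#0#[1]1#0#
Cell 1 holds # when M halts.

#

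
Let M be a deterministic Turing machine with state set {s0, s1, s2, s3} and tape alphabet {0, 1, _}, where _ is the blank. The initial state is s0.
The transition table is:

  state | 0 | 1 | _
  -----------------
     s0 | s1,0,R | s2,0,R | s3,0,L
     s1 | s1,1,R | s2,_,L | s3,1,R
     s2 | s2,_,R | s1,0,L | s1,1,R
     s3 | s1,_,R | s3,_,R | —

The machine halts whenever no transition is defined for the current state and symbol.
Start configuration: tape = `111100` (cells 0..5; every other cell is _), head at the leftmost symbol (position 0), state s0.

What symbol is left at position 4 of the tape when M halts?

_

s0 | _[1]11100__   read 1 → write 0, move R, go to s2
s2 | _0[1]1100__   read 1 → write 0, move L, go to s1
s1 | _[0]01100__   read 0 → write 1, move R, go to s1
s1 | _1[0]1100__   read 0 → write 1, move R, go to s1
s1 | _11[1]100__   read 1 → write _, move L, go to s2
s2 | _1[1]_100__   read 1 → write 0, move L, go to s1
s1 | _[1]0_100__   read 1 → write _, move L, go to s2
s2 | [_]_0_100__   read _ → write 1, move R, go to s1
s1 | 1[_]0_100__   read _ → write 1, move R, go to s3
s3 | 11[0]_100__   read 0 → write _, move R, go to s1
s1 | 11_[_]100__   read _ → write 1, move R, go to s3
s3 | 11_1[1]00__   read 1 → write _, move R, go to s3
s3 | 11_1_[0]0__   read 0 → write _, move R, go to s1
s1 | 11_1__[0]__   read 0 → write 1, move R, go to s1
s1 | 11_1__1[_]_   read _ → write 1, move R, go to s3
s3 | 11_1__11[_]
Cell 4 holds _ when M halts.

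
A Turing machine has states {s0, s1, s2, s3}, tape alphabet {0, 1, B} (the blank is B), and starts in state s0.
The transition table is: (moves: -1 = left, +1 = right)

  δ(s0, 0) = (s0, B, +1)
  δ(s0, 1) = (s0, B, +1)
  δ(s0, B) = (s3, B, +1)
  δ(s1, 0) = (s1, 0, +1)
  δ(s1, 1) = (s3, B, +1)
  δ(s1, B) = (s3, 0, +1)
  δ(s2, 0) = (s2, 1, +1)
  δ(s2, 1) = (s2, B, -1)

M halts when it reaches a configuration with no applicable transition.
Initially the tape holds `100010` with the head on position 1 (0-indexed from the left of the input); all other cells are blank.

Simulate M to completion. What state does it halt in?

state=s0 head=1 tape=1[0]0010BB   (s0,0)→(s0,B,+1)
state=s0 head=2 tape=1B[0]010BB   (s0,0)→(s0,B,+1)
state=s0 head=3 tape=1BB[0]10BB   (s0,0)→(s0,B,+1)
state=s0 head=4 tape=1BBB[1]0BB   (s0,1)→(s0,B,+1)
state=s0 head=5 tape=1BBBB[0]BB   (s0,0)→(s0,B,+1)
state=s0 head=6 tape=1BBBBB[B]B   (s0,B)→(s3,B,+1)
state=s3 head=7 tape=1BBBBBB[B]
No transition is defined for (s3, B); M halts in state s3.

s3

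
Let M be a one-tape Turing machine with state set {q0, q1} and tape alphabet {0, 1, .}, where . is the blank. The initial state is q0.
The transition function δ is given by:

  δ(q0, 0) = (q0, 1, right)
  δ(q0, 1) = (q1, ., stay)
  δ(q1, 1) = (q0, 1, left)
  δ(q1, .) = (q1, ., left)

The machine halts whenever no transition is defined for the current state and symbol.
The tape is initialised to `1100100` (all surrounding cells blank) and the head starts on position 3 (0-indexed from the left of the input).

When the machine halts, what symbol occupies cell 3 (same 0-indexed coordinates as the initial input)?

.

state=q0 head=3 tape=.110[0]100   (q0,0)→(q0,1,right)
state=q0 head=4 tape=.1101[1]00   (q0,1)→(q1,.,stay)
state=q1 head=4 tape=.1101[.]00   (q1,.)→(q1,.,left)
state=q1 head=3 tape=.110[1].00   (q1,1)→(q0,1,left)
state=q0 head=2 tape=.11[0]1.00   (q0,0)→(q0,1,right)
state=q0 head=3 tape=.111[1].00   (q0,1)→(q1,.,stay)
state=q1 head=3 tape=.111[.].00   (q1,.)→(q1,.,left)
state=q1 head=2 tape=.11[1]..00   (q1,1)→(q0,1,left)
state=q0 head=1 tape=.1[1]1..00   (q0,1)→(q1,.,stay)
state=q1 head=1 tape=.1[.]1..00   (q1,.)→(q1,.,left)
state=q1 head=0 tape=.[1].1..00   (q1,1)→(q0,1,left)
state=q0 head=-1 tape=[.]1.1..00
Cell 3 holds . when M halts.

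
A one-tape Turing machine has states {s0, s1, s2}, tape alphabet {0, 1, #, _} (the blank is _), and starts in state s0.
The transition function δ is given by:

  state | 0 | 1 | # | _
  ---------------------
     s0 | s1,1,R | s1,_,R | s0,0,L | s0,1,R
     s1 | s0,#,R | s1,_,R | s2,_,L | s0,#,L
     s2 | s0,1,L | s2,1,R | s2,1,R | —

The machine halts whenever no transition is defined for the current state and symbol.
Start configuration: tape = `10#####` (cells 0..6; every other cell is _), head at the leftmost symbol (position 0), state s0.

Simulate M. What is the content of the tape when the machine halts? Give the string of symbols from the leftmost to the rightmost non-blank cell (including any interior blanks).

s0 | [1]0#####   read 1 → write _, move R, go to s1
s1 | _[0]#####   read 0 → write #, move R, go to s0
s0 | _#[#]####   read # → write 0, move L, go to s0
s0 | _[#]0####   read # → write 0, move L, go to s0
s0 | [_]00####   read _ → write 1, move R, go to s0
s0 | 1[0]0####   read 0 → write 1, move R, go to s1
s1 | 11[0]####   read 0 → write #, move R, go to s0
s0 | 11#[#]###   read # → write 0, move L, go to s0
s0 | 11[#]0###   read # → write 0, move L, go to s0
s0 | 1[1]00###   read 1 → write _, move R, go to s1
s1 | 1_[0]0###   read 0 → write #, move R, go to s0
s0 | 1_#[0]###   read 0 → write 1, move R, go to s1
s1 | 1_#1[#]##   read # → write _, move L, go to s2
s2 | 1_#[1]_##   read 1 → write 1, move R, go to s2
s2 | 1_#1[_]##
The non-blank tape span at halt is 1_#1_##.

1_#1_##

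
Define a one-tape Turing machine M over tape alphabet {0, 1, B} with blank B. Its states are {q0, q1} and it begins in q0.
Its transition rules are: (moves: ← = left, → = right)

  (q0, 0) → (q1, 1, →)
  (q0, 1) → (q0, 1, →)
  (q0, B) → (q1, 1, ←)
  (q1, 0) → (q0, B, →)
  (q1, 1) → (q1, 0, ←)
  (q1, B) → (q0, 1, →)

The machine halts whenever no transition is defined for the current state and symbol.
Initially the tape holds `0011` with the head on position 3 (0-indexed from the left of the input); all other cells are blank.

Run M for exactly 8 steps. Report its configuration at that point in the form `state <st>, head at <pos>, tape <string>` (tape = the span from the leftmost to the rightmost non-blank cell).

state q0, head at 5, tape 0B1B1

state=q0 head=3 tape=001[1]BB   (q0,1)→(q0,1,→)
state=q0 head=4 tape=0011[B]B   (q0,B)→(q1,1,←)
state=q1 head=3 tape=001[1]1B   (q1,1)→(q1,0,←)
state=q1 head=2 tape=00[1]01B   (q1,1)→(q1,0,←)
state=q1 head=1 tape=0[0]001B   (q1,0)→(q0,B,→)
state=q0 head=2 tape=0B[0]01B   (q0,0)→(q1,1,→)
state=q1 head=3 tape=0B1[0]1B   (q1,0)→(q0,B,→)
state=q0 head=4 tape=0B1B[1]B   (q0,1)→(q0,1,→)
state=q0 head=5 tape=0B1B1[B]
After 8 steps: state q0, head at 5, tape 0B1B1.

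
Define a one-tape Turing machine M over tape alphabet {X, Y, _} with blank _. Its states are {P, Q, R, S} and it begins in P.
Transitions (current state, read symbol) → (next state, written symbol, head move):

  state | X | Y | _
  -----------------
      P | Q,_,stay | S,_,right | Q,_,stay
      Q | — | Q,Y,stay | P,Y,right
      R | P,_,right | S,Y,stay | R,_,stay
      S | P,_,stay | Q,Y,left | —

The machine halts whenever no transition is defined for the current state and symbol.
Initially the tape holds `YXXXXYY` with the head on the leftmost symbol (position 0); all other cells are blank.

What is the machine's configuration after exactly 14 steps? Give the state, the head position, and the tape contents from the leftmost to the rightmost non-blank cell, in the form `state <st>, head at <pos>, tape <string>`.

P | [Y]XXXXYY_   read Y → write _, move right, go to S
S | _[X]XXXYY_   read X → write _, move stay, go to P
P | _[_]XXXYY_   read _ → write _, move stay, go to Q
Q | _[_]XXXYY_   read _ → write Y, move right, go to P
P | _Y[X]XXYY_   read X → write _, move stay, go to Q
Q | _Y[_]XXYY_   read _ → write Y, move right, go to P
P | _YY[X]XYY_   read X → write _, move stay, go to Q
Q | _YY[_]XYY_   read _ → write Y, move right, go to P
P | _YYY[X]YY_   read X → write _, move stay, go to Q
Q | _YYY[_]YY_   read _ → write Y, move right, go to P
P | _YYYY[Y]Y_   read Y → write _, move right, go to S
S | _YYYY_[Y]_   read Y → write Y, move left, go to Q
Q | _YYYY[_]Y_   read _ → write Y, move right, go to P
P | _YYYYY[Y]_   read Y → write _, move right, go to S
S | _YYYYY_[_]
After 14 steps: state S, head at 7, tape YYYYY.

state S, head at 7, tape YYYYY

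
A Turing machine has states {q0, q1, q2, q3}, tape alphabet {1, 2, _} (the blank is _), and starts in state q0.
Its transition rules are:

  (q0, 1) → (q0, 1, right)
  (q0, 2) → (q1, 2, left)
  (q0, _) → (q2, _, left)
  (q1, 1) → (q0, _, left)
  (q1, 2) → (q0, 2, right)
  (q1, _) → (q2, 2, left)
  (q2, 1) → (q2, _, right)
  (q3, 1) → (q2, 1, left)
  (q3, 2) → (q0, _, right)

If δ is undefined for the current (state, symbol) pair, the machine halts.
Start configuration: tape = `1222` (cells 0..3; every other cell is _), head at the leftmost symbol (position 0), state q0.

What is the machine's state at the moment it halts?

q0 | __[1]222   read 1 → write 1, move right, go to q0
q0 | __1[2]22   read 2 → write 2, move left, go to q1
q1 | __[1]222   read 1 → write _, move left, go to q0
q0 | _[_]_222   read _ → write _, move left, go to q2
q2 | [_]__222
No transition is defined for (q2, _); M halts in state q2.

q2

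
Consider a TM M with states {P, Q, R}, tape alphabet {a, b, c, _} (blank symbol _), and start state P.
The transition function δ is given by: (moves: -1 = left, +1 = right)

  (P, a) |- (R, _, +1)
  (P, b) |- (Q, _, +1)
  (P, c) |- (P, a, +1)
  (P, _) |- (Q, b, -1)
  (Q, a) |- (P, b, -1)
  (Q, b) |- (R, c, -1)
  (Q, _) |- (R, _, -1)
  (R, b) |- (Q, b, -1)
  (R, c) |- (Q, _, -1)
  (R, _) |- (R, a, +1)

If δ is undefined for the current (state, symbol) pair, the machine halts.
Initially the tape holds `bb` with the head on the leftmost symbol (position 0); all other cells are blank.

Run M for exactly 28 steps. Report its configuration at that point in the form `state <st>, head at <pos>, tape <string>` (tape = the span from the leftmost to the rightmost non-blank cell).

P | ______[b]b   read b → write _, move +1, go to Q
Q | _______[b]   read b → write c, move -1, go to R
R | ______[_]c   read _ → write a, move +1, go to R
R | ______a[c]   read c → write _, move -1, go to Q
Q | ______[a]_   read a → write b, move -1, go to P
P | _____[_]b_   read _ → write b, move -1, go to Q
Q | ____[_]bb_   read _ → write _, move -1, go to R
R | ___[_]_bb_   read _ → write a, move +1, go to R
R | ___a[_]bb_   read _ → write a, move +1, go to R
R | ___aa[b]b_   read b → write b, move -1, go to Q
Q | ___a[a]bb_   read a → write b, move -1, go to P
P | ___[a]bbb_   read a → write _, move +1, go to R
R | ____[b]bb_   read b → write b, move -1, go to Q
Q | ___[_]bbb_   read _ → write _, move -1, go to R
R | __[_]_bbb_   read _ → write a, move +1, go to R
R | __a[_]bbb_   read _ → write a, move +1, go to R
R | __aa[b]bb_   read b → write b, move -1, go to Q
Q | __a[a]bbb_   read a → write b, move -1, go to P
P | __[a]bbbb_   read a → write _, move +1, go to R
R | ___[b]bbb_   read b → write b, move -1, go to Q
Q | __[_]bbbb_   read _ → write _, move -1, go to R
R | _[_]_bbbb_   read _ → write a, move +1, go to R
R | _a[_]bbbb_   read _ → write a, move +1, go to R
R | _aa[b]bbb_   read b → write b, move -1, go to Q
Q | _a[a]bbbb_   read a → write b, move -1, go to P
P | _[a]bbbbb_   read a → write _, move +1, go to R
R | __[b]bbbb_   read b → write b, move -1, go to Q
Q | _[_]bbbbb_   read _ → write _, move -1, go to R
R | [_]_bbbbb_
After 28 steps: state R, head at -6, tape bbbbb.

state R, head at -6, tape bbbbb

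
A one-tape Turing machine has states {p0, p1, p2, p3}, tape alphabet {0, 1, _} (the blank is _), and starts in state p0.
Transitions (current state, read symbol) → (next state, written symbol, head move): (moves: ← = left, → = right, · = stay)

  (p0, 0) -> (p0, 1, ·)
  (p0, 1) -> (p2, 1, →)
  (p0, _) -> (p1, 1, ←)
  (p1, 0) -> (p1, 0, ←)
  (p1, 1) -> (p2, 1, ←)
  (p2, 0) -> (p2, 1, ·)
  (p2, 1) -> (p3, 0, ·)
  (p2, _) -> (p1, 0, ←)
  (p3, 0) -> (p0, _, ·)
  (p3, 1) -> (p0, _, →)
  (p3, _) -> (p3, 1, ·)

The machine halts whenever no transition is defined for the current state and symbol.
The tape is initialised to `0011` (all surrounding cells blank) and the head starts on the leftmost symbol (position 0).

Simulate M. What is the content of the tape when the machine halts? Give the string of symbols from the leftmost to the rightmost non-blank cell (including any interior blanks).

01111

state=p0 head=0 tape=__[0]011   (p0,0)→(p0,1,·)
state=p0 head=0 tape=__[1]011   (p0,1)→(p2,1,→)
state=p2 head=1 tape=__1[0]11   (p2,0)→(p2,1,·)
state=p2 head=1 tape=__1[1]11   (p2,1)→(p3,0,·)
state=p3 head=1 tape=__1[0]11   (p3,0)→(p0,_,·)
state=p0 head=1 tape=__1[_]11   (p0,_)→(p1,1,←)
state=p1 head=0 tape=__[1]111   (p1,1)→(p2,1,←)
state=p2 head=-1 tape=_[_]1111   (p2,_)→(p1,0,←)
state=p1 head=-2 tape=[_]01111
The non-blank tape span at halt is 01111.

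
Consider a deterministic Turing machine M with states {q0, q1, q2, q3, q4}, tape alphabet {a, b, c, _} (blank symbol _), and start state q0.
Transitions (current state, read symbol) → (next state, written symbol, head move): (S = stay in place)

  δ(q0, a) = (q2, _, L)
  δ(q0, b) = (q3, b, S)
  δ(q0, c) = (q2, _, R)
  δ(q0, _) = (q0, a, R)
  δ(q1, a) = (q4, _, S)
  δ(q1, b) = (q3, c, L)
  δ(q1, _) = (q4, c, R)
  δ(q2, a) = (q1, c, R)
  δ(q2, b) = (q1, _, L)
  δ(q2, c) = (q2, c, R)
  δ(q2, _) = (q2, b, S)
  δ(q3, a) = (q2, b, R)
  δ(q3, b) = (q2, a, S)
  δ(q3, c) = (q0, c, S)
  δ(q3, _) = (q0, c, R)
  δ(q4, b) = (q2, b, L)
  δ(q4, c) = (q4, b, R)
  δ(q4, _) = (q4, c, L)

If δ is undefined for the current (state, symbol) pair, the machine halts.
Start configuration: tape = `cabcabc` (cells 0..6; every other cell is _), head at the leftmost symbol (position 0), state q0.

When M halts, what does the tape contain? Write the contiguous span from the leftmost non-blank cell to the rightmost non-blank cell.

state=q0 head=0 tape=[c]abcabc_   (q0,c)→(q2,_,R)
state=q2 head=1 tape=_[a]bcabc_   (q2,a)→(q1,c,R)
state=q1 head=2 tape=_c[b]cabc_   (q1,b)→(q3,c,L)
state=q3 head=1 tape=_[c]ccabc_   (q3,c)→(q0,c,S)
state=q0 head=1 tape=_[c]ccabc_   (q0,c)→(q2,_,R)
state=q2 head=2 tape=__[c]cabc_   (q2,c)→(q2,c,R)
state=q2 head=3 tape=__c[c]abc_   (q2,c)→(q2,c,R)
state=q2 head=4 tape=__cc[a]bc_   (q2,a)→(q1,c,R)
state=q1 head=5 tape=__ccc[b]c_   (q1,b)→(q3,c,L)
state=q3 head=4 tape=__cc[c]cc_   (q3,c)→(q0,c,S)
state=q0 head=4 tape=__cc[c]cc_   (q0,c)→(q2,_,R)
state=q2 head=5 tape=__cc_[c]c_   (q2,c)→(q2,c,R)
state=q2 head=6 tape=__cc_c[c]_   (q2,c)→(q2,c,R)
state=q2 head=7 tape=__cc_cc[_]   (q2,_)→(q2,b,S)
state=q2 head=7 tape=__cc_cc[b]   (q2,b)→(q1,_,L)
state=q1 head=6 tape=__cc_c[c]_
The non-blank tape span at halt is cc_cc.

cc_cc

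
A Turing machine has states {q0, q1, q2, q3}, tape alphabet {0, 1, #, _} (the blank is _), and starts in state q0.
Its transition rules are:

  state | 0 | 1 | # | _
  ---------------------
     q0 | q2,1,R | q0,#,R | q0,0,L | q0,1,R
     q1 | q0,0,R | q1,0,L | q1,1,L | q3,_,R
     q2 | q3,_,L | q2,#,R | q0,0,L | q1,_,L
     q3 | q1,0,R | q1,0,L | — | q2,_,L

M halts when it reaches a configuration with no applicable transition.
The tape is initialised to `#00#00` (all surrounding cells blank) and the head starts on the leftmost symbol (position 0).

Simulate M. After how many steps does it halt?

22

q0 | __[#]00#00   read # → write 0, move L, go to q0
q0 | _[_]000#00   read _ → write 1, move R, go to q0
q0 | _1[0]00#00   read 0 → write 1, move R, go to q2
q2 | _11[0]0#00   read 0 → write _, move L, go to q3
q3 | _1[1]_0#00   read 1 → write 0, move L, go to q1
q1 | _[1]0_0#00   read 1 → write 0, move L, go to q1
q1 | [_]00_0#00   read _ → write _, move R, go to q3
q3 | _[0]0_0#00   read 0 → write 0, move R, go to q1
q1 | _0[0]_0#00   read 0 → write 0, move R, go to q0
q0 | _00[_]0#00   read _ → write 1, move R, go to q0
q0 | _001[0]#00   read 0 → write 1, move R, go to q2
q2 | _0011[#]00   read # → write 0, move L, go to q0
q0 | _001[1]000   read 1 → write #, move R, go to q0
q0 | _001#[0]00   read 0 → write 1, move R, go to q2
q2 | _001#1[0]0   read 0 → write _, move L, go to q3
q3 | _001#[1]_0   read 1 → write 0, move L, go to q1
q1 | _001[#]0_0   read # → write 1, move L, go to q1
q1 | _00[1]10_0   read 1 → write 0, move L, go to q1
q1 | _0[0]010_0   read 0 → write 0, move R, go to q0
q0 | _00[0]10_0   read 0 → write 1, move R, go to q2
q2 | _001[1]0_0   read 1 → write #, move R, go to q2
q2 | _001#[0]_0   read 0 → write _, move L, go to q3
q3 | _001[#]__0
M halts after 22 transitions.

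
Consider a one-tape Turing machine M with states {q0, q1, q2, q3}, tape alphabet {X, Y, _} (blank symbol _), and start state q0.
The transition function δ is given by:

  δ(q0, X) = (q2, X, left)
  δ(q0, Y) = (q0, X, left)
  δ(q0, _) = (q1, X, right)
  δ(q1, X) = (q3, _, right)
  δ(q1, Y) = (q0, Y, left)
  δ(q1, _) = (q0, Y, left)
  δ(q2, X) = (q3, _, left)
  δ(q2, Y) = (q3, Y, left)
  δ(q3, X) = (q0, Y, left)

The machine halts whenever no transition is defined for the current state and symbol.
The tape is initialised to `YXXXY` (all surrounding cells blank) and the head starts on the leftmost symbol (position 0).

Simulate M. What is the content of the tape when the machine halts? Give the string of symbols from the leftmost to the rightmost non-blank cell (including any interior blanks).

state=q0 head=0 tape=__[Y]XXXY   (q0,Y)→(q0,X,left)
state=q0 head=-1 tape=_[_]XXXXY   (q0,_)→(q1,X,right)
state=q1 head=0 tape=_X[X]XXXY   (q1,X)→(q3,_,right)
state=q3 head=1 tape=_X_[X]XXY   (q3,X)→(q0,Y,left)
state=q0 head=0 tape=_X[_]YXXY   (q0,_)→(q1,X,right)
state=q1 head=1 tape=_XX[Y]XXY   (q1,Y)→(q0,Y,left)
state=q0 head=0 tape=_X[X]YXXY   (q0,X)→(q2,X,left)
state=q2 head=-1 tape=_[X]XYXXY   (q2,X)→(q3,_,left)
state=q3 head=-2 tape=[_]_XYXXY
The non-blank tape span at halt is XYXXY.

XYXXY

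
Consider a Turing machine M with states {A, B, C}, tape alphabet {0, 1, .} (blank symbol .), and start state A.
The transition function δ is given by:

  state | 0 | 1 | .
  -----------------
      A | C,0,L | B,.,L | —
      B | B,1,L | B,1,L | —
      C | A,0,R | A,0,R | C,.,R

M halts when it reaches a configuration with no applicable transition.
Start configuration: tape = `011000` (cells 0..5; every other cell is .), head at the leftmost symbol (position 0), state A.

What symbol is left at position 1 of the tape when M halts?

state=A head=0 tape=.[0]11000   (A,0)→(C,0,L)
state=C head=-1 tape=[.]011000   (C,.)→(C,.,R)
state=C head=0 tape=.[0]11000   (C,0)→(A,0,R)
state=A head=1 tape=.0[1]1000   (A,1)→(B,.,L)
state=B head=0 tape=.[0].1000   (B,0)→(B,1,L)
state=B head=-1 tape=[.]1.1000
Cell 1 holds . when M halts.

.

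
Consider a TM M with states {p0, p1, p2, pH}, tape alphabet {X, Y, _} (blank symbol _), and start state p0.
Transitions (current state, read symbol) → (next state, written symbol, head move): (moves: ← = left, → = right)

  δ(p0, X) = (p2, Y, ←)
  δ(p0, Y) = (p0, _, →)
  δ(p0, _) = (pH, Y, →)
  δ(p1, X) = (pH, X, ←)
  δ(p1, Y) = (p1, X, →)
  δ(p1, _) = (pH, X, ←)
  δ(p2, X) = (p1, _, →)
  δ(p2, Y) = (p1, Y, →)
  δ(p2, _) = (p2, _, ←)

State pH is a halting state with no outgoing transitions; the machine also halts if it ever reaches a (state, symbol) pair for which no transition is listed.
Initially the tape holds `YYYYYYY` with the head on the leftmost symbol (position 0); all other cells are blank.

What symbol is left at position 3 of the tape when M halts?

_

p0 | [Y]YYYYYY__   read Y → write _, move →, go to p0
p0 | _[Y]YYYYY__   read Y → write _, move →, go to p0
p0 | __[Y]YYYY__   read Y → write _, move →, go to p0
p0 | ___[Y]YYY__   read Y → write _, move →, go to p0
p0 | ____[Y]YY__   read Y → write _, move →, go to p0
p0 | _____[Y]Y__   read Y → write _, move →, go to p0
p0 | ______[Y]__   read Y → write _, move →, go to p0
p0 | _______[_]_   read _ → write Y, move →, go to pH
pH | _______Y[_]
Cell 3 holds _ when M halts.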